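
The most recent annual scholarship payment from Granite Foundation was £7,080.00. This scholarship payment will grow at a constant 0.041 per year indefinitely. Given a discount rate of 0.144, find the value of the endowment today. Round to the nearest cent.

D₁ = D₀ × (1 + g) = £7,080.00 × 1.041 = £7,370.2800
Growing perpetuity: P = D₁ / (r − g) = £7,370.2800 / (0.144 − 0.041) = £71,556.12

£71556.12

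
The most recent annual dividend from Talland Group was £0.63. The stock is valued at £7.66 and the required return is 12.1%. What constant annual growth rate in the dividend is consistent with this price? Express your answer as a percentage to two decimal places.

P = D₀(1+g)/(r−g) ⇒ P(r−g) = D₀(1+g) ⇒ g(P+D₀) = P·r − D₀
g = (P·r − D₀)/(P + D₀) = (£7.66×0.121 − £0.63) / (£7.66 + £0.63) = 0.035809

3.58%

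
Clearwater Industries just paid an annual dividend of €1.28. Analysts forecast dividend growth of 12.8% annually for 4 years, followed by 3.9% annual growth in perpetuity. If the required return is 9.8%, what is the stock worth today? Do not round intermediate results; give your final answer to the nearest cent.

D_1 = 1.44384
D_2 = 1.62865
D_3 = 1.83712
D_4 = 2.07227
Terminal value at year 4: TV = D_4×(1+g_2)/(r−g_2) = 2.15309/0.059 = 36.49303
P_0 = D_1/(1+r)^1 + D_2/(1+r)^2 + D_3/(1+r)^3 + D_4/(1+r)^4 + TV/(1+r)^4
    = 1.31497 + 1.35090 + 1.38781 + 1.42573 + 25.10733 = 30.58674

€30.59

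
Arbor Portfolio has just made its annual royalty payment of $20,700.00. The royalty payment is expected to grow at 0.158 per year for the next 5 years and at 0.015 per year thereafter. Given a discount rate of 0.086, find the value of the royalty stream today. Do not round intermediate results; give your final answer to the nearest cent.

D_1 = 23970.60000
D_2 = 27757.95480
D_3 = 32143.71166
D_4 = 37222.41810
D_5 = 43103.56016
Terminal value at year 5: TV = D_5×(1+g_2)/(r−g_2) = 43750.11356/0.071 = 616198.78257
P_0 = D_1/(1+r)^1 + D_2/(1+r)^2 + D_3/(1+r)^3 + D_4/(1+r)^4 + D_5/(1+r)^5 + TV/(1+r)^5
    = 22072.37569 + 23535.73761 + 25096.11801 + 26759.94904 + 28534.08931 + 407916.91049 = 533915.18015

$533915.18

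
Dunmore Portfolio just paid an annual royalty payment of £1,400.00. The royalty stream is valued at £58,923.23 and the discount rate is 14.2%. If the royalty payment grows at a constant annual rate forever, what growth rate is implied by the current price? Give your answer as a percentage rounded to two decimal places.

11.55%

P = D₀(1+g)/(r−g) ⇒ P(r−g) = D₀(1+g) ⇒ g(P+D₀) = P·r − D₀
g = (P·r − D₀)/(P + D₀) = (£58,923.23×0.142 − £1,400.00) / (£58,923.23 + £1,400.00) = 0.115496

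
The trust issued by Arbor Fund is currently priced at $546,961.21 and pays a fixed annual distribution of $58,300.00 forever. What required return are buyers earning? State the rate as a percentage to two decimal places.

10.66%

P = C/r ⇒ r = C/P = $58,300.00/$546,961.21 = 0.106589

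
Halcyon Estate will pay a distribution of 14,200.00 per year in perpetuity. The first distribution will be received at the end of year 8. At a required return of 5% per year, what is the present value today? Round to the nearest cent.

Value at end of year 7: C / r = 14,200.00 / 0.05 = 284,000.0000
Discount to today: PV = 284,000.0000 / (1 + 0.05)^7 = 284,000.0000 / 1.407100 = 201,833.50

201833.50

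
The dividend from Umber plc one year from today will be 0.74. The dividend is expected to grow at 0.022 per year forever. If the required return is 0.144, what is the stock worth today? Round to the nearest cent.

6.07

Growing perpetuity: P = D₁ / (r − g) = 0.7400 / (0.144 − 0.022) = 6.07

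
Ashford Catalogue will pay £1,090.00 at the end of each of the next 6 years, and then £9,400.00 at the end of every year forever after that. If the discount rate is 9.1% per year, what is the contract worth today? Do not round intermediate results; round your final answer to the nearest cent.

£66129.60

PV of 6-year annuity: £1,090.00 × [1 − (1+0.091)^−6] / 0.091 = 4875.10723
Perpetuity value at year 6: £9,400.00 / 0.091 = 103296.70330
PV of perpetuity: 103296.70330 / (1+0.091)^6 = 61254.49415
Total PV = 4875.10723 + 61254.49415 = 66129.60138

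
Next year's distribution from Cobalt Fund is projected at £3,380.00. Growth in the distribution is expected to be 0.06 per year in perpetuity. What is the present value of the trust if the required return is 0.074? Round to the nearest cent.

£241428.57

Growing perpetuity: P = D₁ / (r − g) = £3,380.0000 / (0.074 − 0.06) = £241,428.57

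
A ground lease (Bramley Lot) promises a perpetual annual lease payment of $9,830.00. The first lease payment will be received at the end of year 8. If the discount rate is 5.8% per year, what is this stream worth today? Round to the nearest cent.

$114215.71

Value at end of year 7: C / r = $9,830.00 / 0.058 = $169,482.7586
Discount to today: PV = $169,482.7586 / (1 + 0.058)^7 = $169,482.7586 / 1.483883 = $114,215.71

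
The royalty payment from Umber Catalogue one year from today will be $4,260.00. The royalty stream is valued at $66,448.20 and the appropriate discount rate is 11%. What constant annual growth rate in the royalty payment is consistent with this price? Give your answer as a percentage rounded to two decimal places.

P = D₁/(r−g) ⇒ g = r − D₁/P = 0.11 − $4,260.00/$66,448.20 = 0.045890

4.59%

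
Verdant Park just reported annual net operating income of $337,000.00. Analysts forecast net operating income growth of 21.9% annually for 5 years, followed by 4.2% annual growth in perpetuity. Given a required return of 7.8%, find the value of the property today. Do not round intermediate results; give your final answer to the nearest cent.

D_1 = 410803.00000
D_2 = 500768.85700
D_3 = 610437.23668
D_4 = 744122.99152
D_5 = 907085.92666
Terminal value at year 5: TV = D_5×(1+g_2)/(r−g_2) = 945183.53558/0.036 = 26255098.21051
P_0 = D_1/(1+r)^1 + D_2/(1+r)^2 + D_3/(1+r)^3 + D_4/(1+r)^4 + D_5/(1+r)^5 + TV/(1+r)^5
    = 381078.84972 + 430923.11485 + 487286.89889 + 551022.94040 + 623095.51423 + 18035153.49534 = 20508560.81344

$20508560.81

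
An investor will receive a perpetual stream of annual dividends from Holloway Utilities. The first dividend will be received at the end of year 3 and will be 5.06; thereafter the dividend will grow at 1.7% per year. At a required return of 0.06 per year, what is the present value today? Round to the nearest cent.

104.73

Value at end of year 2: C₁ / (r − g) = 5.06 / (0.06 − 0.017) = 117.6744
Discount to today: PV = 117.6744 / (1 + 0.06)^2 = 117.6744 / 1.123600 = 104.73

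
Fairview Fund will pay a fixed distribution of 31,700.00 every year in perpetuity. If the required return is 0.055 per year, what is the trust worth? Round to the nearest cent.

Level perpetuity: PV = C / r = 31,700.00 / 0.055 = 576,363.64

576363.64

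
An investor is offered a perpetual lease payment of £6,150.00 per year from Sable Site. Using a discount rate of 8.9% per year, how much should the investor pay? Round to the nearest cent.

Level perpetuity: PV = C / r = £6,150.00 / 0.089 = £69,101.12

£69101.12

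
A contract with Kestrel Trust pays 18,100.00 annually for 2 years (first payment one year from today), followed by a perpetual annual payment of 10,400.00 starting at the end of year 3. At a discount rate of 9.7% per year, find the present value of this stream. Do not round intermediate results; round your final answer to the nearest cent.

120634.13

PV of 2-year annuity: 18,100.00 × [1 − (1+0.097)^−2] / 0.097 = 31540.14969
Perpetuity value at year 2: 10,400.00 / 0.097 = 107216.49485
PV of perpetuity: 107216.49485 / (1+0.097)^2 = 89093.97790
Total PV = 31540.14969 + 89093.97790 = 120634.12759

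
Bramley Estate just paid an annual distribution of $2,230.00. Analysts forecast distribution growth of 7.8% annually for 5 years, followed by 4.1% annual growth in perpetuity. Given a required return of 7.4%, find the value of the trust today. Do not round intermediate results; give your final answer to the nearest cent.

$82941.35

D_1 = 2403.94000
D_2 = 2591.44732
D_3 = 2793.58021
D_4 = 3011.47947
D_5 = 3246.37487
Terminal value at year 5: TV = D_5×(1+g_2)/(r−g_2) = 3379.47624/0.033 = 102408.37077
P_0 = D_1/(1+r)^1 + D_2/(1+r)^2 + D_3/(1+r)^3 + D_4/(1+r)^4 + D_5/(1+r)^5 + TV/(1+r)^5
    = 2238.30540 + 2246.64173 + 2255.00911 + 2263.40766 + 2271.83748 + 71666.14602 = 82941.34741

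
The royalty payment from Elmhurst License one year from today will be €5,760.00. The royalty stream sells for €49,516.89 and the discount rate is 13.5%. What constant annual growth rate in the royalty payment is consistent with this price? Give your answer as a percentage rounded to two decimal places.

1.87%

P = D₁/(r−g) ⇒ g = r − D₁/P = 0.135 − €5,760.00/€49,516.89 = 0.018676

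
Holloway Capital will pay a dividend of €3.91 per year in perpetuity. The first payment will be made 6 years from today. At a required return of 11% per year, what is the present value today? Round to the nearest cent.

Value at end of year 5: C / r = €3.91 / 0.11 = €35.5455
Discount to today: PV = €35.5455 / (1 + 0.11)^5 = €35.5455 / 1.685058 = €21.09

€21.09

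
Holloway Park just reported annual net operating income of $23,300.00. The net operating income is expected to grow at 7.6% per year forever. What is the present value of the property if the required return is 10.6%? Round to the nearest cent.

D₁ = D₀ × (1 + g) = $23,300.00 × 1.076 = $25,070.8000
Growing perpetuity: P = D₁ / (r − g) = $25,070.8000 / (0.106 − 0.076) = $835,693.33

$835693.33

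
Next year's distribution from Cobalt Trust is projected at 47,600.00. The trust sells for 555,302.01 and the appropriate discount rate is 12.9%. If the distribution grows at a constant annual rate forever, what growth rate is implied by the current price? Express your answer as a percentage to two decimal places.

4.33%

P = D₁/(r−g) ⇒ g = r − D₁/P = 0.129 − 47,600.00/555,302.01 = 0.043281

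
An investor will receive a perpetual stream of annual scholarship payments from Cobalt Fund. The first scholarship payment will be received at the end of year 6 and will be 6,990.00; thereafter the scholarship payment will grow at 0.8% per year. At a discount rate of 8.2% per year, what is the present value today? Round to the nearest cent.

63695.56

Value at end of year 5: C₁ / (r − g) = 6,990.00 / (0.082 − 0.008) = 94,459.4595
Discount to today: PV = 94,459.4595 / (1 + 0.082)^5 = 94,459.4595 / 1.482983 = 63,695.56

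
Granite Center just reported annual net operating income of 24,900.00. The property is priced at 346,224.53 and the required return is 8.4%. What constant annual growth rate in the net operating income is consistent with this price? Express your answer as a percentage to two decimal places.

P = D₀(1+g)/(r−g) ⇒ P(r−g) = D₀(1+g) ⇒ g(P+D₀) = P·r − D₀
g = (P·r − D₀)/(P + D₀) = (346,224.53×0.084 − 24,900.00) / (346,224.53 + 24,900.00) = 0.011271

1.13%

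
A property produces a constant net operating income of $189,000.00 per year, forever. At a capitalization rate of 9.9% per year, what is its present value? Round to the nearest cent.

Level perpetuity: PV = C / r = $189,000.00 / 0.099 = $1,909,090.91

$1909090.91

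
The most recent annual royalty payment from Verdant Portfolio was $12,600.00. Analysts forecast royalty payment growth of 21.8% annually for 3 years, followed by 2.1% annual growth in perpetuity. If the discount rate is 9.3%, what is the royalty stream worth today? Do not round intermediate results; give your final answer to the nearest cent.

D_1 = 15346.80000
D_2 = 18692.40240
D_3 = 22767.34612
Terminal value at year 3: TV = D_3×(1+g_2)/(r−g_2) = 23245.46039/0.072 = 322853.61655
P_0 = D_1/(1+r)^1 + D_2/(1+r)^2 + D_3/(1+r)^3 + TV/(1+r)^3
    = 14040.98811 + 15646.77357 + 17436.20330 + 247255.04961 = 294379.01459

$294379.01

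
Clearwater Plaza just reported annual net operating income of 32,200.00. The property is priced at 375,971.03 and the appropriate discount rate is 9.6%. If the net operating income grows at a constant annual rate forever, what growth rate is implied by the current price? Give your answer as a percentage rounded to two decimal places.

P = D₀(1+g)/(r−g) ⇒ P(r−g) = D₀(1+g) ⇒ g(P+D₀) = P·r − D₀
g = (P·r − D₀)/(P + D₀) = (375,971.03×0.096 − 32,200.00) / (375,971.03 + 32,200.00) = 0.009538

0.95%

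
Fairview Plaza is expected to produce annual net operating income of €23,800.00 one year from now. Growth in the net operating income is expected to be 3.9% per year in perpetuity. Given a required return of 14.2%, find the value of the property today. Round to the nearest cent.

Growing perpetuity: P = D₁ / (r − g) = €23,800.0000 / (0.142 − 0.039) = €231,067.96

€231067.96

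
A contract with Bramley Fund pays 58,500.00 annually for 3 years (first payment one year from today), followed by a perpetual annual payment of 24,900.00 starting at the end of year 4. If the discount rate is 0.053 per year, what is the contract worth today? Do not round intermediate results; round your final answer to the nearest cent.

PV of 3-year annuity: 58,500.00 × [1 − (1+0.053)^−3] / 0.053 = 158418.67766
Perpetuity value at year 3: 24,900.00 / 0.053 = 469811.32075
PV of perpetuity: 469811.32075 / (1+0.053)^3 = 402381.83232
Total PV = 158418.67766 + 402381.83232 = 560800.50997

560800.51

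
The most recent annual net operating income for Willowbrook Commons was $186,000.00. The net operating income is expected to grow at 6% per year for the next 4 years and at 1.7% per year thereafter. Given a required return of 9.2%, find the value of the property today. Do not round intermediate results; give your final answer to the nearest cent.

D_1 = 197160.00000
D_2 = 208989.60000
D_3 = 221528.97600
D_4 = 234820.71456
Terminal value at year 4: TV = D_4×(1+g_2)/(r−g_2) = 238812.66671/0.075 = 3184168.88943
P_0 = D_1/(1+r)^1 + D_2/(1+r)^2 + D_3/(1+r)^3 + D_4/(1+r)^4 + TV/(1+r)^4
    = 180549.45055 + 175258.62416 + 170122.84030 + 165137.55560 + 2239265.25399 = 2930333.72461

$2930333.72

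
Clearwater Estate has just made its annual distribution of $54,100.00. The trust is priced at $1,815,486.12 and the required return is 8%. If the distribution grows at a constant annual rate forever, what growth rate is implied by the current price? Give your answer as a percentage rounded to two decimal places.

4.87%

P = D₀(1+g)/(r−g) ⇒ P(r−g) = D₀(1+g) ⇒ g(P+D₀) = P·r − D₀
g = (P·r − D₀)/(P + D₀) = ($1,815,486.12×0.08 − $54,100.00) / ($1,815,486.12 + $54,100.00) = 0.048748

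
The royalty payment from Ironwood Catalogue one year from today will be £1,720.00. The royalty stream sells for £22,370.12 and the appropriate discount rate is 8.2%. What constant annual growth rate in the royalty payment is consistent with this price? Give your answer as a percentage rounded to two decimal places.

0.51%

P = D₁/(r−g) ⇒ g = r − D₁/P = 0.082 − £1,720.00/£22,370.12 = 0.005112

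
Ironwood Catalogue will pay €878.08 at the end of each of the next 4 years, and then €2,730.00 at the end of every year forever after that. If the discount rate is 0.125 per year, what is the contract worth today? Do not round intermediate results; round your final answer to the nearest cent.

€16273.80

PV of 4-year annuity: €878.08 × [1 − (1+0.125)^−4] / 0.125 = 2639.19183
Perpetuity value at year 4: €2,730.00 / 0.125 = 21840.00000
PV of perpetuity: 21840.00000 / (1+0.125)^4 = 13634.60448
Total PV = 2639.19183 + 13634.60448 = 16273.79631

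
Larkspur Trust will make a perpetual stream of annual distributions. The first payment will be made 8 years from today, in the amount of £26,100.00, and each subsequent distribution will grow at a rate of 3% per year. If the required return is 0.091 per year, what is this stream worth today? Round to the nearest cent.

Value at end of year 7: C₁ / (r − g) = £26,100.00 / (0.091 − 0.03) = £427,868.8525
Discount to today: PV = £427,868.8525 / (1 + 0.091)^7 = £427,868.8525 / 1.839811 = £232,561.28

£232561.28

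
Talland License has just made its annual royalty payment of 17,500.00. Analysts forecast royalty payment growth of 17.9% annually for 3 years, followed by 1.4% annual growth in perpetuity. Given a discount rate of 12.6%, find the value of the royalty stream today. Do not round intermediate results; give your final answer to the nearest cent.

239478.88

D_1 = 20632.50000
D_2 = 24325.71750
D_3 = 28680.02093
Terminal value at year 3: TV = D_3×(1+g_2)/(r−g_2) = 29081.54123/0.112 = 259656.61809
P_0 = D_1/(1+r)^1 + D_2/(1+r)^2 + D_3/(1+r)^3 + TV/(1+r)^3
    = 18323.71226 + 19186.19605 + 20089.27632 + 181879.69814 = 239478.88277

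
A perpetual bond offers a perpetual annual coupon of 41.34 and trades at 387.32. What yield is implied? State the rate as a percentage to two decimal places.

P = C/r ⇒ r = C/P = 41.34/387.32 = 0.106733

10.67%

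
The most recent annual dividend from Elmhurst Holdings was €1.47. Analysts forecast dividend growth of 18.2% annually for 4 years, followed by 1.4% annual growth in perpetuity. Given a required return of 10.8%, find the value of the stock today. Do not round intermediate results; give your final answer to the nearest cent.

D_1 = 1.73754
D_2 = 2.05377
D_3 = 2.42756
D_4 = 2.86937
Terminal value at year 4: TV = D_4×(1+g_2)/(r−g_2) = 2.90955/0.094 = 30.95261
P_0 = D_1/(1+r)^1 + D_2/(1+r)^2 + D_3/(1+r)^3 + D_4/(1+r)^4 + TV/(1+r)^4
    = 1.56818 + 1.67291 + 1.78464 + 1.90383 + 20.53706 = 27.46662

€27.47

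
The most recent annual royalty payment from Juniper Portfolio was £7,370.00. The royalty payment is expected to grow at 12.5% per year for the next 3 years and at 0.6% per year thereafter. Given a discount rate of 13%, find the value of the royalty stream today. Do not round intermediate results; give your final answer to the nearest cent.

D_1 = 8291.25000
D_2 = 9327.65625
D_3 = 10493.61328
Terminal value at year 3: TV = D_3×(1+g_2)/(r−g_2) = 10556.57496/0.124 = 85133.66904
P_0 = D_1/(1+r)^1 + D_2/(1+r)^2 + D_3/(1+r)^3 + TV/(1+r)^3
    = 7337.38938 + 7304.92306 + 7272.60039 + 59001.90314 = 80916.81597

£80916.82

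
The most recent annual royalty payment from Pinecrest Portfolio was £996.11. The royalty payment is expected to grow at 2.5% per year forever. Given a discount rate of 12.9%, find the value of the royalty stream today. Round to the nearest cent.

£9817.43

D₁ = D₀ × (1 + g) = £996.11 × 1.025 = £1,021.0128
Growing perpetuity: P = D₁ / (r − g) = £1,021.0128 / (0.129 − 0.025) = £9,817.43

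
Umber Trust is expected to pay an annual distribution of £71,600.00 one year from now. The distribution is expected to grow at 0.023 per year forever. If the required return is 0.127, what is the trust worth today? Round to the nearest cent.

£688461.54

Growing perpetuity: P = D₁ / (r − g) = £71,600.0000 / (0.127 − 0.023) = £688,461.54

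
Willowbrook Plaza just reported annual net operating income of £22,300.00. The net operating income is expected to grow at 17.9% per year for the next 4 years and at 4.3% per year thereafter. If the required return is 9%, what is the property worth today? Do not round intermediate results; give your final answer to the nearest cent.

D_1 = 26291.70000
D_2 = 30997.91430
D_3 = 36546.54096
D_4 = 43088.37179
Terminal value at year 4: TV = D_4×(1+g_2)/(r−g_2) = 44941.17178/0.047 = 956195.14422
P_0 = D_1/(1+r)^1 + D_2/(1+r)^2 + D_3/(1+r)^3 + D_4/(1+r)^4 + TV/(1+r)^4
    = 24120.82569 + 26090.32430 + 28220.63518 + 30524.88888 + 677392.74687 = 786349.42092

£786349.42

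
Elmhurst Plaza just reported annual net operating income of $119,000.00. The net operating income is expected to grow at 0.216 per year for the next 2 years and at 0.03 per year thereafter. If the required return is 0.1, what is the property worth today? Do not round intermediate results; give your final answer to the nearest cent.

$2416744.73

D_1 = 144704.00000
D_2 = 175960.06400
Terminal value at year 2: TV = D_2×(1+g_2)/(r−g_2) = 181238.86592/0.07 = 2589126.65600
P_0 = D_1/(1+r)^1 + D_2/(1+r)^2 + TV/(1+r)^2
    = 131549.09091 + 145421.54050 + 2139774.09587 = 2416744.72727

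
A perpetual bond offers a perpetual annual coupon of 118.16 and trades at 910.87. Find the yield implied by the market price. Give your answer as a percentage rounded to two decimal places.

12.97%

P = C/r ⇒ r = C/P = 118.16/910.87 = 0.129722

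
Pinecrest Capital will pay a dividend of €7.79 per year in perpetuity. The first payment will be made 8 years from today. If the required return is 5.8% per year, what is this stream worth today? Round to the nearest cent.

Value at end of year 7: C / r = €7.79 / 0.058 = €134.3103
Discount to today: PV = €134.3103 / (1 + 0.058)^7 = €134.3103 / 1.483883 = €90.51

€90.51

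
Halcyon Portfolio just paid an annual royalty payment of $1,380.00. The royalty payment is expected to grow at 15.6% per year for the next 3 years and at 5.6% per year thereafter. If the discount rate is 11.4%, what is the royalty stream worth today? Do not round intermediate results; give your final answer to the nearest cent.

$32535.94

D_1 = 1595.28000
D_2 = 1844.14368
D_3 = 2131.83009
Terminal value at year 3: TV = D_3×(1+g_2)/(r−g_2) = 2251.21258/0.058 = 38814.00999
P_0 = D_1/(1+r)^1 + D_2/(1+r)^2 + D_3/(1+r)^3 + TV/(1+r)^3
    = 1432.02873 + 1486.01904 + 1542.04489 + 28075.85177 = 32535.94442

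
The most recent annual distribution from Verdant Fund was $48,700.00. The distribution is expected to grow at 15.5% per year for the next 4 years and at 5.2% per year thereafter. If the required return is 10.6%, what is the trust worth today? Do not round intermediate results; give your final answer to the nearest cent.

$1345740.98

D_1 = 56248.50000
D_2 = 64967.01750
D_3 = 75036.90521
D_4 = 86667.62552
Terminal value at year 4: TV = D_4×(1+g_2)/(r−g_2) = 91174.34205/0.054 = 1688413.74162
P_0 = D_1/(1+r)^1 + D_2/(1+r)^2 + D_3/(1+r)^3 + D_4/(1+r)^4 + TV/(1+r)^4
    = 50857.59494 + 53110.77952 + 55463.78874 + 57921.04521 + 1128387.76955 = 1345740.97796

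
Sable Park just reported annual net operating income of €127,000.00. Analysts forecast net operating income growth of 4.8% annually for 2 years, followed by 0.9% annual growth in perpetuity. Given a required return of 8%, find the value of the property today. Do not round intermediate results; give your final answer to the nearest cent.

€1942285.13

D_1 = 133096.00000
D_2 = 139484.60800
Terminal value at year 2: TV = D_2×(1+g_2)/(r−g_2) = 140739.96947/0.071 = 1982253.09115
P_0 = D_1/(1+r)^1 + D_2/(1+r)^2 + TV/(1+r)^2
    = 123237.03704 + 119585.56927 + 1699462.52671 = 1942285.13302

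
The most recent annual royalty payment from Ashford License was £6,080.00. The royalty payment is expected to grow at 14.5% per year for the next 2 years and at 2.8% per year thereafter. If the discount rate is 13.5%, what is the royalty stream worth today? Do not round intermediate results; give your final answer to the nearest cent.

D_1 = 6961.60000
D_2 = 7971.03200
Terminal value at year 2: TV = D_2×(1+g_2)/(r−g_2) = 8194.22090/0.107 = 76581.50370
P_0 = D_1/(1+r)^1 + D_2/(1+r)^2 + TV/(1+r)^2
    = 6133.56828 + 6187.60853 + 59447.30439 = 71768.48121

£71768.48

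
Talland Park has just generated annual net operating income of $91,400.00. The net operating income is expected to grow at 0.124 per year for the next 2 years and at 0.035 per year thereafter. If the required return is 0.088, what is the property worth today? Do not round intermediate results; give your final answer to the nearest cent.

$2096931.31

D_1 = 102733.60000
D_2 = 115472.56640
Terminal value at year 2: TV = D_2×(1+g_2)/(r−g_2) = 119514.10622/0.053 = 2254983.13630
P_0 = D_1/(1+r)^1 + D_2/(1+r)^2 + TV/(1+r)^2
    = 94424.26471 + 97548.59699 + 1904958.45073 = 2096931.31243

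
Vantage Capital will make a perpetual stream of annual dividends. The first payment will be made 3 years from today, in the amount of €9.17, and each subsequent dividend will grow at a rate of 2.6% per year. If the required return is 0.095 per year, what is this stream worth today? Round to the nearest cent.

€110.84

Value at end of year 2: C₁ / (r − g) = €9.17 / (0.095 − 0.026) = €132.8986
Discount to today: PV = €132.8986 / (1 + 0.095)^2 = €132.8986 / 1.199025 = €110.84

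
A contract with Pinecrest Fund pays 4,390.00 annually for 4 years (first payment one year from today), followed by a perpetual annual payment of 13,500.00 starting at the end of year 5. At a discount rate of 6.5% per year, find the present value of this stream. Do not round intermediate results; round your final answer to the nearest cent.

176483.28

PV of 4-year annuity: 4,390.00 × [1 − (1+0.065)^−4] / 0.065 = 15039.25586
Perpetuity value at year 4: 13,500.00 / 0.065 = 207692.30769
PV of perpetuity: 207692.30769 / (1+0.065)^4 = 161444.02657
Total PV = 15039.25586 + 161444.02657 = 176483.28243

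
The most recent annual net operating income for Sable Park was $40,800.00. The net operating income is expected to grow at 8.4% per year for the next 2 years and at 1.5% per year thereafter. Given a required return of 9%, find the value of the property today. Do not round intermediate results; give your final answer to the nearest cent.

D_1 = 44227.20000
D_2 = 47942.28480
Terminal value at year 2: TV = D_2×(1+g_2)/(r−g_2) = 48661.41907/0.075 = 648818.92096
P_0 = D_1/(1+r)^1 + D_2/(1+r)^2 + TV/(1+r)^2
    = 40575.41284 + 40352.06195 + 546097.90502 = 627025.37982

$627025.38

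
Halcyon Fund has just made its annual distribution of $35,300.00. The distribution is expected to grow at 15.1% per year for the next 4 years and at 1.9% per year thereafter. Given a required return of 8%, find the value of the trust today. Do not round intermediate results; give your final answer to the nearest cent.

$926703.76

D_1 = 40630.30000
D_2 = 46765.47530
D_3 = 53827.06207
D_4 = 61954.94844
Terminal value at year 4: TV = D_4×(1+g_2)/(r−g_2) = 63132.09246/0.061 = 1034952.33546
P_0 = D_1/(1+r)^1 + D_2/(1+r)^2 + D_3/(1+r)^3 + D_4/(1+r)^4 + TV/(1+r)^4
    = 37620.64815 + 40093.85742 + 42729.65731 + 45538.73663 + 760720.86279 = 926703.76231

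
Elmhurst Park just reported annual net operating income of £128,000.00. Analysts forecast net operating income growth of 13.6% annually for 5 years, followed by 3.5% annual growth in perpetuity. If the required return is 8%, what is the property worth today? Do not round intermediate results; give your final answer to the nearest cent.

D_1 = 145408.00000
D_2 = 165183.48800
D_3 = 187648.44237
D_4 = 213168.63053
D_5 = 242159.56428
Terminal value at year 5: TV = D_5×(1+g_2)/(r−g_2) = 250635.14903/0.045 = 5569669.97849
P_0 = D_1/(1+r)^1 + D_2/(1+r)^2 + D_3/(1+r)^3 + D_4/(1+r)^4 + D_5/(1+r)^5 + TV/(1+r)^5
    = 134637.03704 + 141618.21674 + 148961.38353 + 156685.30712 + 164809.73045 + 3790623.80038 = 4537335.47526

£4537335.48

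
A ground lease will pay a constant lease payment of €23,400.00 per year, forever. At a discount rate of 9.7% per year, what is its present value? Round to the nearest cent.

€241237.11

Level perpetuity: PV = C / r = €23,400.00 / 0.097 = €241,237.11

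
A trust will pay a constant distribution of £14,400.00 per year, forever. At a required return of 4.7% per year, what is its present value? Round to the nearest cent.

£306382.98

Level perpetuity: PV = C / r = £14,400.00 / 0.047 = £306,382.98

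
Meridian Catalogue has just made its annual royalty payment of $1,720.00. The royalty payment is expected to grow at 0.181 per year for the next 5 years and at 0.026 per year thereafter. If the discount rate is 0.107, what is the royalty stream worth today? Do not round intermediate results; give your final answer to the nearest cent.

$40595.70

D_1 = 2031.32000
D_2 = 2398.98892
D_3 = 2833.20591
D_4 = 3346.01619
D_5 = 3951.64511
Terminal value at year 5: TV = D_5×(1+g_2)/(r−g_2) = 4054.38789/0.081 = 50054.17145
P_0 = D_1/(1+r)^1 + D_2/(1+r)^2 + D_3/(1+r)^3 + D_4/(1+r)^4 + D_5/(1+r)^5 + TV/(1+r)^5
    = 1834.97742 + 1957.64077 + 2088.50384 + 2228.11475 + 2377.05828 + 30109.40494 = 40595.69999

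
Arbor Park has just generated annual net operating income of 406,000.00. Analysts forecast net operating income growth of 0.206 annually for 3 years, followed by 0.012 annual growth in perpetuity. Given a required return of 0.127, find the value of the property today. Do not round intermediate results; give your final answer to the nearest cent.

D_1 = 489636.00000
D_2 = 590501.01600
D_3 = 712144.22530
Terminal value at year 3: TV = D_3×(1+g_2)/(r−g_2) = 720689.95600/0.115 = 6266869.18260
P_0 = D_1/(1+r)^1 + D_2/(1+r)^2 + D_3/(1+r)^3 + TV/(1+r)^3
    = 434459.62733 + 464914.20635 + 497503.57840 + 4378031.48995 = 5774908.90204

5774908.90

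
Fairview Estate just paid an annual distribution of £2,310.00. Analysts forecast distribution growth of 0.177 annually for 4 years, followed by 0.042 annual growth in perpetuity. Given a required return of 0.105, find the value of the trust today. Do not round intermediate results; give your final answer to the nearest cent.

D_1 = 2718.87000
D_2 = 3200.10999
D_3 = 3766.52946
D_4 = 4433.20517
Terminal value at year 4: TV = D_4×(1+g_2)/(r−g_2) = 4619.39979/0.063 = 73323.80618
P_0 = D_1/(1+r)^1 + D_2/(1+r)^2 + D_3/(1+r)^3 + D_4/(1+r)^4 + TV/(1+r)^4
    = 2460.51584 + 2620.83904 + 2791.60864 + 2973.50532 + 49180.83395 = 60027.30278

£60027.30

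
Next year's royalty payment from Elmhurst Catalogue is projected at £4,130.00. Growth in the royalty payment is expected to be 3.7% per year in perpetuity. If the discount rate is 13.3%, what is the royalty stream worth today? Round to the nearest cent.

£43020.83

Growing perpetuity: P = D₁ / (r − g) = £4,130.0000 / (0.133 − 0.037) = £43,020.83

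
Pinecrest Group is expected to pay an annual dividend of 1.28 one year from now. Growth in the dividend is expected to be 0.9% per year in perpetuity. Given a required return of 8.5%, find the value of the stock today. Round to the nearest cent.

16.84

Growing perpetuity: P = D₁ / (r − g) = 1.2800 / (0.085 − 0.009) = 16.84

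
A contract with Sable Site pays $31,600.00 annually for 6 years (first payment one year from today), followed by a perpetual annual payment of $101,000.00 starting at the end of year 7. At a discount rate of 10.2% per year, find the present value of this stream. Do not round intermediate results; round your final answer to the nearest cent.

$689704.30

PV of 6-year annuity: $31,600.00 × [1 − (1+0.102)^−6] / 0.102 = 136823.34364
Perpetuity value at year 6: $101,000.00 / 0.102 = 990196.07843
PV of perpetuity: 990196.07843 / (1+0.102)^6 = 552880.96111
Total PV = 136823.34364 + 552880.96111 = 689704.30475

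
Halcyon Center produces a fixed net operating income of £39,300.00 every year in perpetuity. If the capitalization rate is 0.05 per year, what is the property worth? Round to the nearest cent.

£786000.00

Level perpetuity: PV = C / r = £39,300.00 / 0.05 = £786,000.00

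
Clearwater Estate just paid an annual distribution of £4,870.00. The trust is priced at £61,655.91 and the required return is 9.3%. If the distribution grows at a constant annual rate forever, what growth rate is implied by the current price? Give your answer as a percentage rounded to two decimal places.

1.30%

P = D₀(1+g)/(r−g) ⇒ P(r−g) = D₀(1+g) ⇒ g(P+D₀) = P·r − D₀
g = (P·r − D₀)/(P + D₀) = (£61,655.91×0.093 − £4,870.00) / (£61,655.91 + £4,870.00) = 0.012987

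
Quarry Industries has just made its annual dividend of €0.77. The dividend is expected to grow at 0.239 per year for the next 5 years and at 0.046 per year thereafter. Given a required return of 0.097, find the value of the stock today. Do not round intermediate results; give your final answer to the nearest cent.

€34.65

D_1 = 0.95403
D_2 = 1.18204
D_3 = 1.46455
D_4 = 1.81458
D_5 = 2.24826
Terminal value at year 5: TV = D_5×(1+g_2)/(r−g_2) = 2.35168/0.051 = 46.11145
P_0 = D_1/(1+r)^1 + D_2/(1+r)^2 + D_3/(1+r)^3 + D_4/(1+r)^4 + D_5/(1+r)^5 + TV/(1+r)^5
    = 0.86967 + 0.98225 + 1.10939 + 1.25300 + 1.41519 + 29.02523 = 34.65472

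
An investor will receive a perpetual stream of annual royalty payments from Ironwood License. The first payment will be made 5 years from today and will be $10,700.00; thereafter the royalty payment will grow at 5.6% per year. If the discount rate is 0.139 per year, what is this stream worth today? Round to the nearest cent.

Value at end of year 4: C₁ / (r − g) = $10,700.00 / (0.139 − 0.056) = $128,915.6627
Discount to today: PV = $128,915.6627 / (1 + 0.139)^4 = $128,915.6627 / 1.683042 = $76,596.83

$76596.83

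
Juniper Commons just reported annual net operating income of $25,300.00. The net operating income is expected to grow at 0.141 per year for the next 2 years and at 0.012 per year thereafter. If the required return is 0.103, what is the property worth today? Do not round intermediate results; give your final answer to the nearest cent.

$354323.51

D_1 = 28867.30000
D_2 = 32937.58930
Terminal value at year 2: TV = D_2×(1+g_2)/(r−g_2) = 33332.84037/0.091 = 366294.94914
P_0 = D_1/(1+r)^1 + D_2/(1+r)^2 + TV/(1+r)^2
    = 26171.62285 + 27073.27440 + 301078.61206 = 354323.50931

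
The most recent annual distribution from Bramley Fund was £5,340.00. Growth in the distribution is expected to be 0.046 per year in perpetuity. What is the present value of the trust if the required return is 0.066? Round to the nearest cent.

£279282.00

D₁ = D₀ × (1 + g) = £5,340.00 × 1.046 = £5,585.6400
Growing perpetuity: P = D₁ / (r − g) = £5,585.6400 / (0.066 − 0.046) = £279,282.00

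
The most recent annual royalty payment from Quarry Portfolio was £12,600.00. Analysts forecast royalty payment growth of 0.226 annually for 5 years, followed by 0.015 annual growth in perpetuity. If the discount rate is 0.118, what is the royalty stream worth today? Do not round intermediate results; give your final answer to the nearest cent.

£280684.90

D_1 = 15447.60000
D_2 = 18938.75760
D_3 = 23218.91682
D_4 = 28466.39202
D_5 = 34899.79661
Terminal value at year 5: TV = D_5×(1+g_2)/(r−g_2) = 35423.29356/0.103 = 343915.47149
P_0 = D_1/(1+r)^1 + D_2/(1+r)^2 + D_3/(1+r)^3 + D_4/(1+r)^4 + D_5/(1+r)^5 + TV/(1+r)^5
    = 13817.17352 + 15151.92732 + 16615.61976 + 18220.70646 + 19980.84626 + 196898.63066 = 280684.90398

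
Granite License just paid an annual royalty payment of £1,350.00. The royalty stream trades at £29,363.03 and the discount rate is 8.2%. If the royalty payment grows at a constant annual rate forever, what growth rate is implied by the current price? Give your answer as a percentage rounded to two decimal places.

3.44%

P = D₀(1+g)/(r−g) ⇒ P(r−g) = D₀(1+g) ⇒ g(P+D₀) = P·r − D₀
g = (P·r − D₀)/(P + D₀) = (£29,363.03×0.082 − £1,350.00) / (£29,363.03 + £1,350.00) = 0.034440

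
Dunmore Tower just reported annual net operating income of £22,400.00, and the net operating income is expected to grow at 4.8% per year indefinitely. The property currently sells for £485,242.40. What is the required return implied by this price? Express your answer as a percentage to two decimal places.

D₁ = £22,400.00 × 1.048 = £23,475.2000
P = D₁/(r − g) ⇒ r = D₁/P + g = £23,475.2000/£485,242.40 + 0.048 = 0.048378 + 0.048 = 0.096378

9.64%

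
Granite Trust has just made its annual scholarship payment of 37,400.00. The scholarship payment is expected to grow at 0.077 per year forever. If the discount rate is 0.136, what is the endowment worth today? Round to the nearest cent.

D₁ = D₀ × (1 + g) = 37,400.00 × 1.077 = 40,279.8000
Growing perpetuity: P = D₁ / (r − g) = 40,279.8000 / (0.136 − 0.077) = 682,708.47

682708.47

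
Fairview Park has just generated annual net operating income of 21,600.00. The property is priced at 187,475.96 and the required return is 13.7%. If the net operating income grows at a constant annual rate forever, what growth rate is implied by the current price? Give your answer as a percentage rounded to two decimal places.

P = D₀(1+g)/(r−g) ⇒ P(r−g) = D₀(1+g) ⇒ g(P+D₀) = P·r − D₀
g = (P·r − D₀)/(P + D₀) = (187,475.96×0.137 − 21,600.00) / (187,475.96 + 21,600.00) = 0.019535

1.95%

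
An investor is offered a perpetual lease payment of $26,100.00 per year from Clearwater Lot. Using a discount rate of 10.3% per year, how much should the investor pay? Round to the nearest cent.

Level perpetuity: PV = C / r = $26,100.00 / 0.103 = $253,398.06

$253398.06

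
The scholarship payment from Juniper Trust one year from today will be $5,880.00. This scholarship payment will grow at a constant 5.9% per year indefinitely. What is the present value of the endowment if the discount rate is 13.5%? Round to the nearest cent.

$77368.42

Growing perpetuity: P = D₁ / (r − g) = $5,880.0000 / (0.135 − 0.059) = $77,368.42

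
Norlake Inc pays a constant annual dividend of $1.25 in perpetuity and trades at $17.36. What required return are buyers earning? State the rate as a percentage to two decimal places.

P = C/r ⇒ r = C/P = $1.25/$17.36 = 0.072005

7.20%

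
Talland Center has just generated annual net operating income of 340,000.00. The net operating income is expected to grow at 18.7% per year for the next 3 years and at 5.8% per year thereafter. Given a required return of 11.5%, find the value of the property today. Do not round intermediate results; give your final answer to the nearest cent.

D_1 = 403580.00000
D_2 = 479049.46000
D_3 = 568631.70902
Terminal value at year 3: TV = D_3×(1+g_2)/(r−g_2) = 601612.34814/0.057 = 10554602.59900
P_0 = D_1/(1+r)^1 + D_2/(1+r)^2 + D_3/(1+r)^3 + TV/(1+r)^3
    = 361955.15695 + 385328.04601 + 410210.21580 + 7614077.33882 = 8771570.75758

8771570.76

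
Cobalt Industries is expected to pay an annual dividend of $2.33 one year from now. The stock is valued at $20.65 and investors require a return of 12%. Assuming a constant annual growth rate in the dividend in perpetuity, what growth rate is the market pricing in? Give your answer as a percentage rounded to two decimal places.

0.72%

P = D₁/(r−g) ⇒ g = r − D₁/P = 0.12 − $2.33/$20.65 = 0.007167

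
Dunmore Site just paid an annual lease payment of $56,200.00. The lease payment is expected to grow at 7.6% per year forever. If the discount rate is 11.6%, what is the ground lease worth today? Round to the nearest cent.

D₁ = D₀ × (1 + g) = $56,200.00 × 1.076 = $60,471.2000
Growing perpetuity: P = D₁ / (r − g) = $60,471.2000 / (0.116 − 0.076) = $1,511,780.00

$1511780.00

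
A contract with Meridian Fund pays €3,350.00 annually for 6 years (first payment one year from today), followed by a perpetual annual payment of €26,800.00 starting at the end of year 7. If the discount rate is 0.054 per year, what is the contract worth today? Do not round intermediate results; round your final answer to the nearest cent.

PV of 6-year annuity: €3,350.00 × [1 − (1+0.054)^−6] / 0.054 = 16788.20414
Perpetuity value at year 6: €26,800.00 / 0.054 = 496296.29630
PV of perpetuity: 496296.29630 / (1+0.054)^6 = 361990.66320
Total PV = 16788.20414 + 361990.66320 = 378778.86733

€378778.87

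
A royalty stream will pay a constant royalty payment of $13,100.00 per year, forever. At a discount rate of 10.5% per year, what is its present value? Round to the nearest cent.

Level perpetuity: PV = C / r = $13,100.00 / 0.105 = $124,761.90

$124761.90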